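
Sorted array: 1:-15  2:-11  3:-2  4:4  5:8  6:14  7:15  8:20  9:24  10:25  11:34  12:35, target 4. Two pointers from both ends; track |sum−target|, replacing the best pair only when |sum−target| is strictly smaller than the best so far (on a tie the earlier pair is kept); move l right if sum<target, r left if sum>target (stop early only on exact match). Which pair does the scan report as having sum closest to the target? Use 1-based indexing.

pair (-11, 15) with sum 4 (|Δ|=0)

l=1 r=12: -15+35=20 d=16 *, r--
l=1 r=11: -15+34=19 d=15 *, r--
l=1 r=10: -15+25=10 d=6 *, r--
l=1 r=9: -15+24=9 d=5 *, r--
l=1 r=8: -15+20=5 d=1 *, r--
l=1 r=7: -15+15=0 d=4, l++
l=2 r=7: -11+15=4 d=0 *, stop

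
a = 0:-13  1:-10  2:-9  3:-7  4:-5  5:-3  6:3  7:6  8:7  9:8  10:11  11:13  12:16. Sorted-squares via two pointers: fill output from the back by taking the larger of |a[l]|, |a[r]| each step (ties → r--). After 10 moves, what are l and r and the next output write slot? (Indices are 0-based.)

l=4, r=6, next write slot=2

l=0 r=12: |-13|<=|16| out[12]=256, r--
l=0 r=11: |-13|<=|13| out[11]=169, r--
l=0 r=10: |-13|>|11| out[10]=169, l++
l=1 r=10: |-10|<=|11| out[9]=121, r--
l=1 r=9: |-10|>|8| out[8]=100, l++
l=2 r=9: |-9|>|8| out[7]=81, l++
l=3 r=9: |-7|<=|8| out[6]=64, r--
l=3 r=8: |-7|<=|7| out[5]=49, r--
l=3 r=7: |-7|>|6| out[4]=49, l++
l=4 r=7: |-5|<=|6| out[3]=36, r--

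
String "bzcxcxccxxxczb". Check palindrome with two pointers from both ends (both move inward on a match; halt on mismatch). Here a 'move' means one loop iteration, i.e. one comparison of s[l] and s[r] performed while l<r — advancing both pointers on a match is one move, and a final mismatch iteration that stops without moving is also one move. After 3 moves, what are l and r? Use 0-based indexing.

l=3, r=10

[0,13] 'b'=='b' → l++,r--
[1,12] 'z'=='z' → l++,r--
[2,11] 'c'=='c' → l++,r--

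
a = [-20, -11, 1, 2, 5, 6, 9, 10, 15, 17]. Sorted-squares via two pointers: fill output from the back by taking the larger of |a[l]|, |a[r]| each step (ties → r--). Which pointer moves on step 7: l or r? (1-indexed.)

r

l=1 r=10: |-20|>|17| out[10]=400, l++
l=2 r=10: |-11|<=|17| out[9]=289, r--
l=2 r=9: |-11|<=|15| out[8]=225, r--
l=2 r=8: |-11|>|10| out[7]=121, l++
l=3 r=8: |1|<=|10| out[6]=100, r--
l=3 r=7: |1|<=|9| out[5]=81, r--
l=3 r=6: |1|<=|6| out[4]=36, r--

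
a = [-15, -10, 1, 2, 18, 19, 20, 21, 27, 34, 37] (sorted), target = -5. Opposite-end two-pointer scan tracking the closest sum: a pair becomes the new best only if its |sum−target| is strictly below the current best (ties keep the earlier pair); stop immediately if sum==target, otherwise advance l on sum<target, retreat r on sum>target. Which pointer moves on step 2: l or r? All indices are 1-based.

r

l=1 r=11: -15+37=22 d=27 *, r--
l=1 r=10: -15+34=19 d=24 *, r--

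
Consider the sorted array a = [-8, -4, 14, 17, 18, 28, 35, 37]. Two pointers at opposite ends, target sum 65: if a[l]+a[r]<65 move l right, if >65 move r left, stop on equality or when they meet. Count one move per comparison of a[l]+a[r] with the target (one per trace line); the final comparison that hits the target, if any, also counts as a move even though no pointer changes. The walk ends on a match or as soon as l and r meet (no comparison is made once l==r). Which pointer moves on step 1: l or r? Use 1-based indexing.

l=1 r=8: -8+37=29 <65, l++

l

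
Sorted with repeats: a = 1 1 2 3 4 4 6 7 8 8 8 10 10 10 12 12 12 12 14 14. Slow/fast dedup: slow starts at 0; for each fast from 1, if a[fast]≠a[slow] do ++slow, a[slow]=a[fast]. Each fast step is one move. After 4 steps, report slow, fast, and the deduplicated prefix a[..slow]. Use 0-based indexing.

slow=3, fast=5, prefix=[1, 2, 3, 4]

(s=0,f=1) a[fast]=1=a[slow] dup → fast++
(s=0,f=2) a[fast]=2≠a[slow]=1 write a[1]=2 → slow++,fast++
(s=1,f=3) a[fast]=3≠a[slow]=2 write a[2]=3 → slow++,fast++
(s=2,f=4) a[fast]=4≠a[slow]=3 write a[3]=4 → slow++,fast++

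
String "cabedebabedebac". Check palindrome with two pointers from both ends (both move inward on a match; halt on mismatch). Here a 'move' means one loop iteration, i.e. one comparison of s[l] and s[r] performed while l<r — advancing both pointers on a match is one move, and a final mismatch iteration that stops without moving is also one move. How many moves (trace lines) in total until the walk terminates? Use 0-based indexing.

l=0 r=14: 'c'=='c', l++,r--
l=1 r=13: 'a'=='a', l++,r--
l=2 r=12: 'b'=='b', l++,r--
l=3 r=11: 'e'=='e', l++,r--
l=4 r=10: 'd'=='d', l++,r--
l=5 r=9: 'e'=='e', l++,r--
l=6 r=8: 'b'=='b', l++,r--

7 moves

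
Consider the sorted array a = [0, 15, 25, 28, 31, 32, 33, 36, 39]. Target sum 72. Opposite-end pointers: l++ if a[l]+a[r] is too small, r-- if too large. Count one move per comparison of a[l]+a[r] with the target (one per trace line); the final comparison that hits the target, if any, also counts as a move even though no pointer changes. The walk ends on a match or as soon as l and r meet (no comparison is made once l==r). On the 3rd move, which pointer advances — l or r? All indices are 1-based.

l=1 r=9: 0+39=39 <72, l++
l=2 r=9: 15+39=54 <72, l++
l=3 r=9: 25+39=64 <72, l++

l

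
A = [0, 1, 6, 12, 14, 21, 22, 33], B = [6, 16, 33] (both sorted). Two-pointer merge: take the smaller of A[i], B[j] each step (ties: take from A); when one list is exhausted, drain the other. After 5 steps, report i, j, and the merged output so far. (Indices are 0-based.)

i=4, j=1, merged so far=[0, 1, 6, 6, 12]

i=0 j=0: A[i]=0<=B[j]=6 take 0, i++
i=1 j=0: A[i]=1<=B[j]=6 take 1, i++
i=2 j=0: A[i]=6<=B[j]=6 take 6, i++
i=3 j=0: A[i]=12>B[j]=6 take 6, j++
i=3 j=1: A[i]=12<=B[j]=16 take 12, i++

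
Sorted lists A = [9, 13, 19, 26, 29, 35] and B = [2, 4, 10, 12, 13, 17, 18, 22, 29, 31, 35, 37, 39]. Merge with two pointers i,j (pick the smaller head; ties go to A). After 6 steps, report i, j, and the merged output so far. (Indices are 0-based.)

[i=0,j=0] A[i]=9>B[j]=2 take 2 → j++
[i=0,j=1] A[i]=9>B[j]=4 take 4 → j++
[i=0,j=2] A[i]=9<=B[j]=10 take 9 → i++
[i=1,j=2] A[i]=13>B[j]=10 take 10 → j++
[i=1,j=3] A[i]=13>B[j]=12 take 12 → j++
[i=1,j=4] A[i]=13<=B[j]=13 take 13 → i++

i=2, j=4, merged so far=[2, 4, 9, 10, 12, 13]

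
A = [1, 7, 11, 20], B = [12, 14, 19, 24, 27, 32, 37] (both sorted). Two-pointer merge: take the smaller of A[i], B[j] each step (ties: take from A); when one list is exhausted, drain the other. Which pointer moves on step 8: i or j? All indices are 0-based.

i=0 j=0: A[i]=1<=B[j]=12 take 1, i++
i=1 j=0: A[i]=7<=B[j]=12 take 7, i++
i=2 j=0: A[i]=11<=B[j]=12 take 11, i++
i=3 j=0: A[i]=20>B[j]=12 take 12, j++
i=3 j=1: A[i]=20>B[j]=14 take 14, j++
i=3 j=2: A[i]=20>B[j]=19 take 19, j++
i=3 j=3: A[i]=20<=B[j]=24 take 20, i++
i=4 j=3: A done, take B[j]=24, j++

j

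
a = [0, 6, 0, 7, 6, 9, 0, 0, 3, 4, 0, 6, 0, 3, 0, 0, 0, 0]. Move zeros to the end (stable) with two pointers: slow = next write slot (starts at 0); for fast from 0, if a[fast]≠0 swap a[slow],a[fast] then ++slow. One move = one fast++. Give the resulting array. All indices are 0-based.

slow=0 fast=0: a[fast]=0, fast++
slow=0 fast=1: a[fast]=6≠0 swap→a[0]=6, slow++,fast++
slow=1 fast=2: a[fast]=0, fast++
slow=1 fast=3: a[fast]=7≠0 swap→a[1]=7, slow++,fast++
slow=2 fast=4: a[fast]=6≠0 swap→a[2]=6, slow++,fast++
slow=3 fast=5: a[fast]=9≠0 swap→a[3]=9, slow++,fast++
slow=4 fast=6: a[fast]=0, fast++
slow=4 fast=7: a[fast]=0, fast++
slow=4 fast=8: a[fast]=3≠0 swap→a[4]=3, slow++,fast++
slow=5 fast=9: a[fast]=4≠0 swap→a[5]=4, slow++,fast++
slow=6 fast=10: a[fast]=0, fast++
slow=6 fast=11: a[fast]=6≠0 swap→a[6]=6, slow++,fast++
slow=7 fast=12: a[fast]=0, fast++
slow=7 fast=13: a[fast]=3≠0 swap→a[7]=3, slow++,fast++
slow=8 fast=14: a[fast]=0, fast++
slow=8 fast=15: a[fast]=0, fast++
slow=8 fast=16: a[fast]=0, fast++
slow=8 fast=17: a[fast]=0, fast++

[6, 7, 6, 9, 3, 4, 6, 3, 0, 0, 0, 0, 0, 0, 0, 0, 0, 0]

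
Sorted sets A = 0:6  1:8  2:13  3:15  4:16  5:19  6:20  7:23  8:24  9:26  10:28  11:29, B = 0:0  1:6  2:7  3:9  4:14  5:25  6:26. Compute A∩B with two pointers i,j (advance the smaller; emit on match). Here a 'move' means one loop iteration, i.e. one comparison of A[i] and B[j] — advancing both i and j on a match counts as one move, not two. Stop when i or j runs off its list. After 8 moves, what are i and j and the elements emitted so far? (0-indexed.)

i=4, j=5, emitted=[6]

[i=0,j=0] 6>0 → j++
[i=0,j=1] 6==6 emit → i++,j++
[i=1,j=2] 8>7 → j++
[i=1,j=3] 8<9 → i++
[i=2,j=3] 13>9 → j++
[i=2,j=4] 13<14 → i++
[i=3,j=4] 15>14 → j++
[i=3,j=5] 15<25 → i++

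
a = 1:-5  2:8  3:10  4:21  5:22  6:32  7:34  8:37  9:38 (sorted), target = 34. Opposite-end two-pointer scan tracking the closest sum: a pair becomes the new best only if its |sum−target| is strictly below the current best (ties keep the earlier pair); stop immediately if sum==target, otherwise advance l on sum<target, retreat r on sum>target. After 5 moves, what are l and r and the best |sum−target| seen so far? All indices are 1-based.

l=1 r=9: -5+38=33 d=1 *, l++
l=2 r=9: 8+38=46 d=12, r--
l=2 r=8: 8+37=45 d=11, r--
l=2 r=7: 8+34=42 d=8, r--
l=2 r=6: 8+32=40 d=6, r--

l=2, r=5, best |Δ|=1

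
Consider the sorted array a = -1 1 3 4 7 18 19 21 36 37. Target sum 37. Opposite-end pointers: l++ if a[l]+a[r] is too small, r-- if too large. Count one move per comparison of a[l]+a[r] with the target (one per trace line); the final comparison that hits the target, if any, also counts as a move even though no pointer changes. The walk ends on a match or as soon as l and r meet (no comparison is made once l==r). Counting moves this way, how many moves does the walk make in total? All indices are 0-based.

[0,9] -1+37=36 <37 → l++
[1,9] 1+37=38 >37 → r--
[1,8] 1+36=37 → found

3 moves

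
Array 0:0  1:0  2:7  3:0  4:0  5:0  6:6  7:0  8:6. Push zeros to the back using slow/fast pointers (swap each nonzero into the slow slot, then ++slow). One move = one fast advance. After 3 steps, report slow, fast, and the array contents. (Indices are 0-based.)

slow=0 fast=0: a[fast]=0, fast++
slow=0 fast=1: a[fast]=0, fast++
slow=0 fast=2: a[fast]=7≠0 swap→a[0]=7, slow++,fast++

slow=1, fast=3, a=[7, 0, 0, 0, 0, 0, 6, 0, 6]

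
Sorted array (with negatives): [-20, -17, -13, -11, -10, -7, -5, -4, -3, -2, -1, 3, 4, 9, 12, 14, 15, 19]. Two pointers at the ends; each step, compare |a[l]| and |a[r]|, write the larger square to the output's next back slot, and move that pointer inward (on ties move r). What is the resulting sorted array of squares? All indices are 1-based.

l=1 r=18: |-20|>|19| out[18]=400, l++
l=2 r=18: |-17|<=|19| out[17]=361, r--
l=2 r=17: |-17|>|15| out[16]=289, l++
l=3 r=17: |-13|<=|15| out[15]=225, r--
l=3 r=16: |-13|<=|14| out[14]=196, r--
l=3 r=15: |-13|>|12| out[13]=169, l++
l=4 r=15: |-11|<=|12| out[12]=144, r--
l=4 r=14: |-11|>|9| out[11]=121, l++
l=5 r=14: |-10|>|9| out[10]=100, l++
l=6 r=14: |-7|<=|9| out[9]=81, r--
l=6 r=13: |-7|>|4| out[8]=49, l++
l=7 r=13: |-5|>|4| out[7]=25, l++
l=8 r=13: |-4|<=|4| out[6]=16, r--
l=8 r=12: |-4|>|3| out[5]=16, l++
l=9 r=12: |-3|<=|3| out[4]=9, r--
l=9 r=11: |-3|>|-1| out[3]=9, l++
l=10 r=11: |-2|>|-1| out[2]=4, l++
l=11 r=11: |-1|<=|-1| out[1]=1, r--

[1, 4, 9, 9, 16, 16, 25, 49, 81, 100, 121, 144, 169, 196, 225, 289, 361, 400]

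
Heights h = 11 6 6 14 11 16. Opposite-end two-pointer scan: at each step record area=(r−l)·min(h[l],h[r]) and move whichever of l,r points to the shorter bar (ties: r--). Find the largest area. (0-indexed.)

max area = 55

l=0 r=5: min(11,16)*5=55 best=55 *, l++
l=1 r=5: min(6,16)*4=24 best=55, l++
l=2 r=5: min(6,16)*3=18 best=55, l++
l=3 r=5: min(14,16)*2=28 best=55, l++
l=4 r=5: min(11,16)*1=11 best=55, l++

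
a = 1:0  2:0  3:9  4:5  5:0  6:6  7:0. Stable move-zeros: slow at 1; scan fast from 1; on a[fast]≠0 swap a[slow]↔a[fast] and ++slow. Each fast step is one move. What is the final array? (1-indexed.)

slow=1 fast=1: a[fast]=0, fast++
slow=1 fast=2: a[fast]=0, fast++
slow=1 fast=3: a[fast]=9≠0 swap→a[1]=9, slow++,fast++
slow=2 fast=4: a[fast]=5≠0 swap→a[2]=5, slow++,fast++
slow=3 fast=5: a[fast]=0, fast++
slow=3 fast=6: a[fast]=6≠0 swap→a[3]=6, slow++,fast++
slow=4 fast=7: a[fast]=0, fast++

[9, 5, 6, 0, 0, 0, 0]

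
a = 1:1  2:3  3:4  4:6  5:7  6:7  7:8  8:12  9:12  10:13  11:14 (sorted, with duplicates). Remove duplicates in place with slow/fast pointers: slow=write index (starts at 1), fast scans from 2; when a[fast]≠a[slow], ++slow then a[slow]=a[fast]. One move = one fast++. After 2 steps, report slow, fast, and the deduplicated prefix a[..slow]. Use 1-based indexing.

slow=1 fast=2: a[fast]=3≠a[slow]=1 write a[2]=3, slow++,fast++
slow=2 fast=3: a[fast]=4≠a[slow]=3 write a[3]=4, slow++,fast++

slow=3, fast=4, prefix=[1, 3, 4]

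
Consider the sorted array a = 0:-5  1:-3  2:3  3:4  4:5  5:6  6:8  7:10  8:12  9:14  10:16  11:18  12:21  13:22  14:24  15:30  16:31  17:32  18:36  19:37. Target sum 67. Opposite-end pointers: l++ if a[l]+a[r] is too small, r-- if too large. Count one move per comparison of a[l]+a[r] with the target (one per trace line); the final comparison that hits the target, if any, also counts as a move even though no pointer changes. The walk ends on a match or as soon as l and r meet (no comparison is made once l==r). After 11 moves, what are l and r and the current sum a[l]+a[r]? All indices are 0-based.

l=0 r=19: -5+37=32 <67, l++
l=1 r=19: -3+37=34 <67, l++
l=2 r=19: 3+37=40 <67, l++
l=3 r=19: 4+37=41 <67, l++
l=4 r=19: 5+37=42 <67, l++
l=5 r=19: 6+37=43 <67, l++
l=6 r=19: 8+37=45 <67, l++
l=7 r=19: 10+37=47 <67, l++
l=8 r=19: 12+37=49 <67, l++
l=9 r=19: 14+37=51 <67, l++
l=10 r=19: 16+37=53 <67, l++

l=11, r=19, sum=55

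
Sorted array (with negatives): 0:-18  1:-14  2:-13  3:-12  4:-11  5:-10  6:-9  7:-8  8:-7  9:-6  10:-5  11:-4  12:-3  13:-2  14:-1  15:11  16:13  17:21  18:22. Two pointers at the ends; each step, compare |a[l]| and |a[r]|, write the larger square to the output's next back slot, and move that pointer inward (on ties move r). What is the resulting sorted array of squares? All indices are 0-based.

l=0 r=18: |-18|<=|22| out[18]=484, r--
l=0 r=17: |-18|<=|21| out[17]=441, r--
l=0 r=16: |-18|>|13| out[16]=324, l++
l=1 r=16: |-14|>|13| out[15]=196, l++
l=2 r=16: |-13|<=|13| out[14]=169, r--
l=2 r=15: |-13|>|11| out[13]=169, l++
l=3 r=15: |-12|>|11| out[12]=144, l++
l=4 r=15: |-11|<=|11| out[11]=121, r--
l=4 r=14: |-11|>|-1| out[10]=121, l++
l=5 r=14: |-10|>|-1| out[9]=100, l++
l=6 r=14: |-9|>|-1| out[8]=81, l++
l=7 r=14: |-8|>|-1| out[7]=64, l++
l=8 r=14: |-7|>|-1| out[6]=49, l++
l=9 r=14: |-6|>|-1| out[5]=36, l++
l=10 r=14: |-5|>|-1| out[4]=25, l++
l=11 r=14: |-4|>|-1| out[3]=16, l++
l=12 r=14: |-3|>|-1| out[2]=9, l++
l=13 r=14: |-2|>|-1| out[1]=4, l++
l=14 r=14: |-1|<=|-1| out[0]=1, r--

[1, 4, 9, 16, 25, 36, 49, 64, 81, 100, 121, 121, 144, 169, 169, 196, 324, 441, 484]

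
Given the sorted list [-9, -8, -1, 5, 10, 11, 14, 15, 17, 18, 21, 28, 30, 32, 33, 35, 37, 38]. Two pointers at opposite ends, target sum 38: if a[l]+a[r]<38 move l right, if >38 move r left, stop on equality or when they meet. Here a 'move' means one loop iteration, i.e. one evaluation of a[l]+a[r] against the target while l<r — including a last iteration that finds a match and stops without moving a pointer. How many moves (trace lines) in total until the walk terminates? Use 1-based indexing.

[1,18] -9+38=29 <38 → l++
[2,18] -8+38=30 <38 → l++
[3,18] -1+38=37 <38 → l++
[4,18] 5+38=43 >38 → r--
[4,17] 5+37=42 >38 → r--
[4,16] 5+35=40 >38 → r--
[4,15] 5+33=38 → found

7 moves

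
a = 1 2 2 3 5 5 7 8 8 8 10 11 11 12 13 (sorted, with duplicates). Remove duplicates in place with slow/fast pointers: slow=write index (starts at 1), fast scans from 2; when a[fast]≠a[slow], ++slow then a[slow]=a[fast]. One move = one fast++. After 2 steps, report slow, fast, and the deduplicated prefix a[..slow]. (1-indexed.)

slow=2, fast=4, prefix=[1, 2]

(s=1,f=2) a[fast]=2≠a[slow]=1 write a[2]=2 → slow++,fast++
(s=2,f=3) a[fast]=2=a[slow] dup → fast++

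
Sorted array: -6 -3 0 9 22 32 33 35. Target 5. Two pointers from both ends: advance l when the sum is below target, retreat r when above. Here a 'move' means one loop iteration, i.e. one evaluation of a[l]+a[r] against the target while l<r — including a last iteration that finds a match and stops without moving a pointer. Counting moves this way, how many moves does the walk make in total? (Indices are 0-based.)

7 moves

l=0 r=7: -6+35=29 >5, r--
l=0 r=6: -6+33=27 >5, r--
l=0 r=5: -6+32=26 >5, r--
l=0 r=4: -6+22=16 >5, r--
l=0 r=3: -6+9=3 <5, l++
l=1 r=3: -3+9=6 >5, r--
l=1 r=2: -3+0=-3 <5, l++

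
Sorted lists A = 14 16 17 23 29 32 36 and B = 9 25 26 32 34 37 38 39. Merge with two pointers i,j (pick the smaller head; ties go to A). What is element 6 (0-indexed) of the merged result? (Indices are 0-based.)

i=0 j=0: A[i]=14>B[j]=9 take 9, j++
i=0 j=1: A[i]=14<=B[j]=25 take 14, i++
i=1 j=1: A[i]=16<=B[j]=25 take 16, i++
i=2 j=1: A[i]=17<=B[j]=25 take 17, i++
i=3 j=1: A[i]=23<=B[j]=25 take 23, i++
i=4 j=1: A[i]=29>B[j]=25 take 25, j++
i=4 j=2: A[i]=29>B[j]=26 take 26, j++
i=4 j=3: A[i]=29<=B[j]=32 take 29, i++
i=5 j=3: A[i]=32<=B[j]=32 take 32, i++
i=6 j=3: A[i]=36>B[j]=32 take 32, j++
i=6 j=4: A[i]=36>B[j]=34 take 34, j++
i=6 j=5: A[i]=36<=B[j]=37 take 36, i++
i=7 j=5: A done, take B[j]=37, j++
i=7 j=6: A done, take B[j]=38, j++
i=7 j=7: A done, take B[j]=39, j++

merged[6] = 26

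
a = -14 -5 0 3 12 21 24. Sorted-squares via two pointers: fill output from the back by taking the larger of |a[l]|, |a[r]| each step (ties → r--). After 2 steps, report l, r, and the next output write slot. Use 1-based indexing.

l=1 r=7: |-14|<=|24| out[7]=576, r--
l=1 r=6: |-14|<=|21| out[6]=441, r--

l=1, r=5, next write slot=5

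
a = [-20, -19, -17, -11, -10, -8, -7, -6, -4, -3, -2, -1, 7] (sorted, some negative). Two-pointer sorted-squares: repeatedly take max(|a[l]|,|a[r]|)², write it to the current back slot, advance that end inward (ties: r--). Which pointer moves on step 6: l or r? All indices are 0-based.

[0,12] |-20|>|7| out[12]=400 → l++
[1,12] |-19|>|7| out[11]=361 → l++
[2,12] |-17|>|7| out[10]=289 → l++
[3,12] |-11|>|7| out[9]=121 → l++
[4,12] |-10|>|7| out[8]=100 → l++
[5,12] |-8|>|7| out[7]=64 → l++

l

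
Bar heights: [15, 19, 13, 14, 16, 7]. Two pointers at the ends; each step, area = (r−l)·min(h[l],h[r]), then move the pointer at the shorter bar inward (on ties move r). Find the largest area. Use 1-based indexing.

max area = 60

l=1 r=6: min(15,7)*5=35 best=35 *, r--
l=1 r=5: min(15,16)*4=60 best=60 *, l++
l=2 r=5: min(19,16)*3=48 best=60, r--
l=2 r=4: min(19,14)*2=28 best=60, r--
l=2 r=3: min(19,13)*1=13 best=60, r--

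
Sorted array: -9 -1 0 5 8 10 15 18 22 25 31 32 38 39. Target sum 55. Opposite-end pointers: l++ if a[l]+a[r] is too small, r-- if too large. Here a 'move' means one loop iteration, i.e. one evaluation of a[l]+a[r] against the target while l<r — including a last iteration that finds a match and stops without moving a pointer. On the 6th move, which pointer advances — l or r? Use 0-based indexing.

l

[0,13] -9+39=30 <55 → l++
[1,13] -1+39=38 <55 → l++
[2,13] 0+39=39 <55 → l++
[3,13] 5+39=44 <55 → l++
[4,13] 8+39=47 <55 → l++
[5,13] 10+39=49 <55 → l++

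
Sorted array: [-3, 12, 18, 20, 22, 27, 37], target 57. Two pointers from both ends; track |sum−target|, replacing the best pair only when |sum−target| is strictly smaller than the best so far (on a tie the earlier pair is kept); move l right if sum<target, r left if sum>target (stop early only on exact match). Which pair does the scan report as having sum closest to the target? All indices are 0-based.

pair (20, 37) with sum 57 (|Δ|=0)

l=0 r=6: -3+37=34 d=23 *, l++
l=1 r=6: 12+37=49 d=8 *, l++
l=2 r=6: 18+37=55 d=2 *, l++
l=3 r=6: 20+37=57 d=0 *, stop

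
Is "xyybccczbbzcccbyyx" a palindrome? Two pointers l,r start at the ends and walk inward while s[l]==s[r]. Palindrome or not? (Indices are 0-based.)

l=0 r=17: 'x'=='x', l++,r--
l=1 r=16: 'y'=='y', l++,r--
l=2 r=15: 'y'=='y', l++,r--
l=3 r=14: 'b'=='b', l++,r--
l=4 r=13: 'c'=='c', l++,r--
l=5 r=12: 'c'=='c', l++,r--
l=6 r=11: 'c'=='c', l++,r--
l=7 r=10: 'z'=='z', l++,r--
l=8 r=9: 'b'=='b', l++,r--

palindrome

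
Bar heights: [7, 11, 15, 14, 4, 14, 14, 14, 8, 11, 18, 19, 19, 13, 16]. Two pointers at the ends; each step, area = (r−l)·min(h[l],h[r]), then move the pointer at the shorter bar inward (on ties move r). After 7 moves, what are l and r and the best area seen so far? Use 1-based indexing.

[1,15] min(7,16)*14=98 best=98 * → l++
[2,15] min(11,16)*13=143 best=143 * → l++
[3,15] min(15,16)*12=180 best=180 * → l++
[4,15] min(14,16)*11=154 best=180 → l++
[5,15] min(4,16)*10=40 best=180 → l++
[6,15] min(14,16)*9=126 best=180 → l++
[7,15] min(14,16)*8=112 best=180 → l++

l=8, r=15, best area=180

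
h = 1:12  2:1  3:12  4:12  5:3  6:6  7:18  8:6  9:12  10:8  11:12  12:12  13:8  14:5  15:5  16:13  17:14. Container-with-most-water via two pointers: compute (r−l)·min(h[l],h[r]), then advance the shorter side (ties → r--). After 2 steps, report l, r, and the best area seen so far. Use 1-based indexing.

l=1 r=17: min(12,14)*16=192 best=192 *, l++
l=2 r=17: min(1,14)*15=15 best=192, l++

l=3, r=17, best area=192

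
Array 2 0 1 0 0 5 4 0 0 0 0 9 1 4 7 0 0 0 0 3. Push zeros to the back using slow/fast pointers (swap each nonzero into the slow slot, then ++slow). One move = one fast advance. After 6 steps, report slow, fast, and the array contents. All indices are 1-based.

slow=1 fast=1: a[fast]=2≠0 swap→a[1]=2, slow++,fast++
slow=2 fast=2: a[fast]=0, fast++
slow=2 fast=3: a[fast]=1≠0 swap→a[2]=1, slow++,fast++
slow=3 fast=4: a[fast]=0, fast++
slow=3 fast=5: a[fast]=0, fast++
slow=3 fast=6: a[fast]=5≠0 swap→a[3]=5, slow++,fast++

slow=4, fast=7, a=[2, 1, 5, 0, 0, 0, 4, 0, 0, 0, 0, 9, 1, 4, 7, 0, 0, 0, 0, 3]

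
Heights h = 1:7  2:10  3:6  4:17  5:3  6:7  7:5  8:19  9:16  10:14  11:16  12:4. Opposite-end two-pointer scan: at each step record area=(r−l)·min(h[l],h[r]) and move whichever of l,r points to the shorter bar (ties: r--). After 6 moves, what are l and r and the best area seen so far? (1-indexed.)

l=1 r=12: min(7,4)*11=44 best=44 *, r--
l=1 r=11: min(7,16)*10=70 best=70 *, l++
l=2 r=11: min(10,16)*9=90 best=90 *, l++
l=3 r=11: min(6,16)*8=48 best=90, l++
l=4 r=11: min(17,16)*7=112 best=112 *, r--
l=4 r=10: min(17,14)*6=84 best=112, r--

l=4, r=9, best area=112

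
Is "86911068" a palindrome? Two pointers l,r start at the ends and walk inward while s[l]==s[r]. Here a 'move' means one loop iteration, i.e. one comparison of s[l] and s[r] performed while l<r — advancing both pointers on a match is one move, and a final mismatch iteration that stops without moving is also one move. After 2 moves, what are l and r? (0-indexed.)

l=0 r=7: '8'=='8', l++,r--
l=1 r=6: '6'=='6', l++,r--

l=2, r=5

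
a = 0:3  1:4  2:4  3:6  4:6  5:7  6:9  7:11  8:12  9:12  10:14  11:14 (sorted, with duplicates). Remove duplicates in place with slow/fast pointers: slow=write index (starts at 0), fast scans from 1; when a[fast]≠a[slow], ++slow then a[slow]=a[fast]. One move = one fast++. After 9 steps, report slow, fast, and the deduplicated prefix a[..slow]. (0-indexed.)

(s=0,f=1) a[fast]=4≠a[slow]=3 write a[1]=4 → slow++,fast++
(s=1,f=2) a[fast]=4=a[slow] dup → fast++
(s=1,f=3) a[fast]=6≠a[slow]=4 write a[2]=6 → slow++,fast++
(s=2,f=4) a[fast]=6=a[slow] dup → fast++
(s=2,f=5) a[fast]=7≠a[slow]=6 write a[3]=7 → slow++,fast++
(s=3,f=6) a[fast]=9≠a[slow]=7 write a[4]=9 → slow++,fast++
(s=4,f=7) a[fast]=11≠a[slow]=9 write a[5]=11 → slow++,fast++
(s=5,f=8) a[fast]=12≠a[slow]=11 write a[6]=12 → slow++,fast++
(s=6,f=9) a[fast]=12=a[slow] dup → fast++

slow=6, fast=10, prefix=[3, 4, 6, 7, 9, 11, 12]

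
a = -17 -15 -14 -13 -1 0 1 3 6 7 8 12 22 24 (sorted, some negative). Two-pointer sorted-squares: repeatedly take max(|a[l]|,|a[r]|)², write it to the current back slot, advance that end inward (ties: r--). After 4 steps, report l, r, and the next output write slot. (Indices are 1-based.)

[1,14] |-17|<=|24| out[14]=576 → r--
[1,13] |-17|<=|22| out[13]=484 → r--
[1,12] |-17|>|12| out[12]=289 → l++
[2,12] |-15|>|12| out[11]=225 → l++

l=3, r=12, next write slot=10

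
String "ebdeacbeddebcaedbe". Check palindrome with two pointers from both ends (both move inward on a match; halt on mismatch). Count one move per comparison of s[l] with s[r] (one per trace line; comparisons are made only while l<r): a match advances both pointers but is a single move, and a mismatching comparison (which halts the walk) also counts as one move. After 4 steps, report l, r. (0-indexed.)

l=4, r=13

l=0 r=17: 'e'=='e', l++,r--
l=1 r=16: 'b'=='b', l++,r--
l=2 r=15: 'd'=='d', l++,r--
l=3 r=14: 'e'=='e', l++,r--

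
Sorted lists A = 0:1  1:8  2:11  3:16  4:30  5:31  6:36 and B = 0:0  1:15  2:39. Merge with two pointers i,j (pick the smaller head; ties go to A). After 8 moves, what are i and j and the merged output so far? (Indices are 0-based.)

i=6, j=2, merged so far=[0, 1, 8, 11, 15, 16, 30, 31]

[i=0,j=0] A[i]=1>B[j]=0 take 0 → j++
[i=0,j=1] A[i]=1<=B[j]=15 take 1 → i++
[i=1,j=1] A[i]=8<=B[j]=15 take 8 → i++
[i=2,j=1] A[i]=11<=B[j]=15 take 11 → i++
[i=3,j=1] A[i]=16>B[j]=15 take 15 → j++
[i=3,j=2] A[i]=16<=B[j]=39 take 16 → i++
[i=4,j=2] A[i]=30<=B[j]=39 take 30 → i++
[i=5,j=2] A[i]=31<=B[j]=39 take 31 → i++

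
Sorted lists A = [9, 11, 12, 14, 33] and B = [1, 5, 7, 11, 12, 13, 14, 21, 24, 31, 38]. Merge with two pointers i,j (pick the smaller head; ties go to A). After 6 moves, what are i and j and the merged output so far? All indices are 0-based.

i=0 j=0: A[i]=9>B[j]=1 take 1, j++
i=0 j=1: A[i]=9>B[j]=5 take 5, j++
i=0 j=2: A[i]=9>B[j]=7 take 7, j++
i=0 j=3: A[i]=9<=B[j]=11 take 9, i++
i=1 j=3: A[i]=11<=B[j]=11 take 11, i++
i=2 j=3: A[i]=12>B[j]=11 take 11, j++

i=2, j=4, merged so far=[1, 5, 7, 9, 11, 11]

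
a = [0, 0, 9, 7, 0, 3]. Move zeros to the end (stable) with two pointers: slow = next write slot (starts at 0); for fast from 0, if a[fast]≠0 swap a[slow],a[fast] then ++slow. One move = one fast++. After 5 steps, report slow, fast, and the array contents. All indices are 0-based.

slow=0 fast=0: a[fast]=0, fast++
slow=0 fast=1: a[fast]=0, fast++
slow=0 fast=2: a[fast]=9≠0 swap→a[0]=9, slow++,fast++
slow=1 fast=3: a[fast]=7≠0 swap→a[1]=7, slow++,fast++
slow=2 fast=4: a[fast]=0, fast++

slow=2, fast=5, a=[9, 7, 0, 0, 0, 3]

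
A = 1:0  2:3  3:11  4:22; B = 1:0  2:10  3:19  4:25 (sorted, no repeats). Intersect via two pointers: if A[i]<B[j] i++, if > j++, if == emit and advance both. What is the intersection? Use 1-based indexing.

i=1 j=1: 0==0 emit, i++,j++
i=2 j=2: 3<10, i++
i=3 j=2: 11>10, j++
i=3 j=3: 11<19, i++
i=4 j=3: 22>19, j++
i=4 j=4: 22<25, i++

intersection = [0]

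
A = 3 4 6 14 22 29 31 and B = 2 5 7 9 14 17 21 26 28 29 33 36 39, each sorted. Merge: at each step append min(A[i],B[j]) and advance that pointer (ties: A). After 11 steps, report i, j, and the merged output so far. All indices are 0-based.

i=4, j=7, merged so far=[2, 3, 4, 5, 6, 7, 9, 14, 14, 17, 21]

i=0 j=0: A[i]=3>B[j]=2 take 2, j++
i=0 j=1: A[i]=3<=B[j]=5 take 3, i++
i=1 j=1: A[i]=4<=B[j]=5 take 4, i++
i=2 j=1: A[i]=6>B[j]=5 take 5, j++
i=2 j=2: A[i]=6<=B[j]=7 take 6, i++
i=3 j=2: A[i]=14>B[j]=7 take 7, j++
i=3 j=3: A[i]=14>B[j]=9 take 9, j++
i=3 j=4: A[i]=14<=B[j]=14 take 14, i++
i=4 j=4: A[i]=22>B[j]=14 take 14, j++
i=4 j=5: A[i]=22>B[j]=17 take 17, j++
i=4 j=6: A[i]=22>B[j]=21 take 21, j++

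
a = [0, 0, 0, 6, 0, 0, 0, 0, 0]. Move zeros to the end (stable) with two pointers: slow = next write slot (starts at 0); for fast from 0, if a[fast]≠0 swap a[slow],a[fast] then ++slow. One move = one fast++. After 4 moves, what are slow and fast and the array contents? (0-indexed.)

(s=0,f=0) a[fast]=0 → fast++
(s=0,f=1) a[fast]=0 → fast++
(s=0,f=2) a[fast]=0 → fast++
(s=0,f=3) a[fast]=6≠0 swap→a[0]=6 → slow++,fast++

slow=1, fast=4, a=[6, 0, 0, 0, 0, 0, 0, 0, 0]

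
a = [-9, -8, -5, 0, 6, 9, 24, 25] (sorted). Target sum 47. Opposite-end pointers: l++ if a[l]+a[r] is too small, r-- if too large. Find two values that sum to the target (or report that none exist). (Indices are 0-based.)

[0,7] -9+25=16 <47 → l++
[1,7] -8+25=17 <47 → l++
[2,7] -5+25=20 <47 → l++
[3,7] 0+25=25 <47 → l++
[4,7] 6+25=31 <47 → l++
[5,7] 9+25=34 <47 → l++
[6,7] 24+25=49 >47 → r--

no pair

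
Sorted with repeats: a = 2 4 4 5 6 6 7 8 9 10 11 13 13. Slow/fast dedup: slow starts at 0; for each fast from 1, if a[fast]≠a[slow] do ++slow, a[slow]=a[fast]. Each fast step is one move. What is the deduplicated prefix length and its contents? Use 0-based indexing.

length 10; prefix = [2, 4, 5, 6, 7, 8, 9, 10, 11, 13]

(s=0,f=1) a[fast]=4≠a[slow]=2 write a[1]=4 → slow++,fast++
(s=1,f=2) a[fast]=4=a[slow] dup → fast++
(s=1,f=3) a[fast]=5≠a[slow]=4 write a[2]=5 → slow++,fast++
(s=2,f=4) a[fast]=6≠a[slow]=5 write a[3]=6 → slow++,fast++
(s=3,f=5) a[fast]=6=a[slow] dup → fast++
(s=3,f=6) a[fast]=7≠a[slow]=6 write a[4]=7 → slow++,fast++
(s=4,f=7) a[fast]=8≠a[slow]=7 write a[5]=8 → slow++,fast++
(s=5,f=8) a[fast]=9≠a[slow]=8 write a[6]=9 → slow++,fast++
(s=6,f=9) a[fast]=10≠a[slow]=9 write a[7]=10 → slow++,fast++
(s=7,f=10) a[fast]=11≠a[slow]=10 write a[8]=11 → slow++,fast++
(s=8,f=11) a[fast]=13≠a[slow]=11 write a[9]=13 → slow++,fast++
(s=9,f=12) a[fast]=13=a[slow] dup → fast++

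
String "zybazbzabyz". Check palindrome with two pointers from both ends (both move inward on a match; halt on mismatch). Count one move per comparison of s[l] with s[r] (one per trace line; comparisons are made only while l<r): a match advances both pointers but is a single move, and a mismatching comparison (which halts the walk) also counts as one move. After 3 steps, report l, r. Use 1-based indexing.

[1,11] 'z'=='z' → l++,r--
[2,10] 'y'=='y' → l++,r--
[3,9] 'b'=='b' → l++,r--

l=4, r=8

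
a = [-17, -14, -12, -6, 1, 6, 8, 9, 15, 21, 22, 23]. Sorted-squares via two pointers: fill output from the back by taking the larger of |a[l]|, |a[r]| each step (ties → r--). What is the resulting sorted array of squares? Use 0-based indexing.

[0,11] |-17|<=|23| out[11]=529 → r--
[0,10] |-17|<=|22| out[10]=484 → r--
[0,9] |-17|<=|21| out[9]=441 → r--
[0,8] |-17|>|15| out[8]=289 → l++
[1,8] |-14|<=|15| out[7]=225 → r--
[1,7] |-14|>|9| out[6]=196 → l++
[2,7] |-12|>|9| out[5]=144 → l++
[3,7] |-6|<=|9| out[4]=81 → r--
[3,6] |-6|<=|8| out[3]=64 → r--
[3,5] |-6|<=|6| out[2]=36 → r--
[3,4] |-6|>|1| out[1]=36 → l++
[4,4] |1|<=|1| out[0]=1 → r--

[1, 36, 36, 64, 81, 144, 196, 225, 289, 441, 484, 529]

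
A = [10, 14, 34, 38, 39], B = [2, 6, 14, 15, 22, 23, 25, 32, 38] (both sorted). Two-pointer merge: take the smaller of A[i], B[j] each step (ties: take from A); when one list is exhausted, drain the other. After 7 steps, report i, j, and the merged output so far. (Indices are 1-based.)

i=3, j=6, merged so far=[2, 6, 10, 14, 14, 15, 22]

i=1 j=1: A[i]=10>B[j]=2 take 2, j++
i=1 j=2: A[i]=10>B[j]=6 take 6, j++
i=1 j=3: A[i]=10<=B[j]=14 take 10, i++
i=2 j=3: A[i]=14<=B[j]=14 take 14, i++
i=3 j=3: A[i]=34>B[j]=14 take 14, j++
i=3 j=4: A[i]=34>B[j]=15 take 15, j++
i=3 j=5: A[i]=34>B[j]=22 take 22, j++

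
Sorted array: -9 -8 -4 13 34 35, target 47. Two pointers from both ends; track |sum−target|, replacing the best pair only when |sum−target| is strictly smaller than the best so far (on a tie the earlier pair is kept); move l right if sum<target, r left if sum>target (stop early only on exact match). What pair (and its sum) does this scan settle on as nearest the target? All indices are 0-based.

l=0 r=5: -9+35=26 d=21 *, l++
l=1 r=5: -8+35=27 d=20 *, l++
l=2 r=5: -4+35=31 d=16 *, l++
l=3 r=5: 13+35=48 d=1 *, r--
l=3 r=4: 13+34=47 d=0 *, stop

pair (13, 34) with sum 47 (|Δ|=0)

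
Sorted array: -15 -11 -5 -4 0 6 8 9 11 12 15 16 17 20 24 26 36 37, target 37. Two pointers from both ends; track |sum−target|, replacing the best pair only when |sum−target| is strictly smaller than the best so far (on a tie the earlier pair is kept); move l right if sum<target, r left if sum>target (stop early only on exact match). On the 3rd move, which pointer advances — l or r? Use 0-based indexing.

l=0 r=17: -15+37=22 d=15 *, l++
l=1 r=17: -11+37=26 d=11 *, l++
l=2 r=17: -5+37=32 d=5 *, l++

l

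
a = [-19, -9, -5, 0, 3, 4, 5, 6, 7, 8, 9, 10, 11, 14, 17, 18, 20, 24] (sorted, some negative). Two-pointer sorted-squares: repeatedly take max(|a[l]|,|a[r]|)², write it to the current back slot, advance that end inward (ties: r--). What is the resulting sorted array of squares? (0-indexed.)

l=0 r=17: |-19|<=|24| out[17]=576, r--
l=0 r=16: |-19|<=|20| out[16]=400, r--
l=0 r=15: |-19|>|18| out[15]=361, l++
l=1 r=15: |-9|<=|18| out[14]=324, r--
l=1 r=14: |-9|<=|17| out[13]=289, r--
l=1 r=13: |-9|<=|14| out[12]=196, r--
l=1 r=12: |-9|<=|11| out[11]=121, r--
l=1 r=11: |-9|<=|10| out[10]=100, r--
l=1 r=10: |-9|<=|9| out[9]=81, r--
l=1 r=9: |-9|>|8| out[8]=81, l++
l=2 r=9: |-5|<=|8| out[7]=64, r--
l=2 r=8: |-5|<=|7| out[6]=49, r--
l=2 r=7: |-5|<=|6| out[5]=36, r--
l=2 r=6: |-5|<=|5| out[4]=25, r--
l=2 r=5: |-5|>|4| out[3]=25, l++
l=3 r=5: |0|<=|4| out[2]=16, r--
l=3 r=4: |0|<=|3| out[1]=9, r--
l=3 r=3: |0|<=|0| out[0]=0, r--

[0, 9, 16, 25, 25, 36, 49, 64, 81, 81, 100, 121, 196, 289, 324, 361, 400, 576]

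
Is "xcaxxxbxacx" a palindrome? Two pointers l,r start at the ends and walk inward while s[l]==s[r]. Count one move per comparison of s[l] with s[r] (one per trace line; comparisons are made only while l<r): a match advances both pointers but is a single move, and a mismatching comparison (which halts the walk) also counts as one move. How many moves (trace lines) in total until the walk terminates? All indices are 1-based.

[1,11] 'x'=='x' → l++,r--
[2,10] 'c'=='c' → l++,r--
[3,9] 'a'=='a' → l++,r--
[4,8] 'x'=='x' → l++,r--
[5,7] 'x'!='b' → stop

5 moves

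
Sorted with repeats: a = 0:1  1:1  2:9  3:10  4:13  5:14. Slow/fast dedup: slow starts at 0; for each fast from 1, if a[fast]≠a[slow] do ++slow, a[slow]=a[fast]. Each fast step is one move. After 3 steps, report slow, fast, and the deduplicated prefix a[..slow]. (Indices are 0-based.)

slow=0 fast=1: a[fast]=1=a[slow] dup, fast++
slow=0 fast=2: a[fast]=9≠a[slow]=1 write a[1]=9, slow++,fast++
slow=1 fast=3: a[fast]=10≠a[slow]=9 write a[2]=10, slow++,fast++

slow=2, fast=4, prefix=[1, 9, 10]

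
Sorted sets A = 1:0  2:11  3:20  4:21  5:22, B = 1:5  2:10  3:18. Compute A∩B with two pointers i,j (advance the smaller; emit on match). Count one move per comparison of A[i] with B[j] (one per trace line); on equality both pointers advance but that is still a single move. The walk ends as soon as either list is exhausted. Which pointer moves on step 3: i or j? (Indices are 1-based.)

i=1 j=1: 0<5, i++
i=2 j=1: 11>5, j++
i=2 j=2: 11>10, j++

j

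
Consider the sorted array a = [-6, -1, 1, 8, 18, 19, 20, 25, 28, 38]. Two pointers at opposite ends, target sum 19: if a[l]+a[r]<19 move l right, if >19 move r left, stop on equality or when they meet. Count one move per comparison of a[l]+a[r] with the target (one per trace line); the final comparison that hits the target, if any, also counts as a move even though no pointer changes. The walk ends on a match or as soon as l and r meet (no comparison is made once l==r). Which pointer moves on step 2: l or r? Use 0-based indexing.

r

[0,9] -6+38=32 >19 → r--
[0,8] -6+28=22 >19 → r--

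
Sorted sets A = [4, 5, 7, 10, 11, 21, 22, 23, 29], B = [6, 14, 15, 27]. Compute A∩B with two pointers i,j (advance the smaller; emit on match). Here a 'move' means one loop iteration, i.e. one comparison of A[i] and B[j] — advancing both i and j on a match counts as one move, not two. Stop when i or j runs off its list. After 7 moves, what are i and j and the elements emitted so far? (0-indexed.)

i=5, j=2, emitted=[]

[i=0,j=0] 4<6 → i++
[i=1,j=0] 5<6 → i++
[i=2,j=0] 7>6 → j++
[i=2,j=1] 7<14 → i++
[i=3,j=1] 10<14 → i++
[i=4,j=1] 11<14 → i++
[i=5,j=1] 21>14 → j++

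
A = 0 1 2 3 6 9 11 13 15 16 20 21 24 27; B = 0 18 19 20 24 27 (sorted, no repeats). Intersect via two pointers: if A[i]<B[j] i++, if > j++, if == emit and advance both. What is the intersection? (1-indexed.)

i=1 j=1: 0==0 emit, i++,j++
i=2 j=2: 1<18, i++
i=3 j=2: 2<18, i++
i=4 j=2: 3<18, i++
i=5 j=2: 6<18, i++
i=6 j=2: 9<18, i++
i=7 j=2: 11<18, i++
i=8 j=2: 13<18, i++
i=9 j=2: 15<18, i++
i=10 j=2: 16<18, i++
i=11 j=2: 20>18, j++
i=11 j=3: 20>19, j++
i=11 j=4: 20==20 emit, i++,j++
i=12 j=5: 21<24, i++
i=13 j=5: 24==24 emit, i++,j++
i=14 j=6: 27==27 emit, i++,j++

intersection = [0, 20, 24, 27]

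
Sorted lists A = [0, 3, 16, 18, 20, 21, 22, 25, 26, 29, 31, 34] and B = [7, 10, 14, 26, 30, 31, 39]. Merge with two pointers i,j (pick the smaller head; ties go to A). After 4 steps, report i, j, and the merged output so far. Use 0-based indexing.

i=2, j=2, merged so far=[0, 3, 7, 10]

[i=0,j=0] A[i]=0<=B[j]=7 take 0 → i++
[i=1,j=0] A[i]=3<=B[j]=7 take 3 → i++
[i=2,j=0] A[i]=16>B[j]=7 take 7 → j++
[i=2,j=1] A[i]=16>B[j]=10 take 10 → j++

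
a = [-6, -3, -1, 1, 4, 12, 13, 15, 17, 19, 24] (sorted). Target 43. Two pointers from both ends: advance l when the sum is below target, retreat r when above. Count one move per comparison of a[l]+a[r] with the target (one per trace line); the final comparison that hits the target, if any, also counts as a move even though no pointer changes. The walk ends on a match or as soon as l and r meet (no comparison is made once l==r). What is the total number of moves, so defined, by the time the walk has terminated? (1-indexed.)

l=1 r=11: -6+24=18 <43, l++
l=2 r=11: -3+24=21 <43, l++
l=3 r=11: -1+24=23 <43, l++
l=4 r=11: 1+24=25 <43, l++
l=5 r=11: 4+24=28 <43, l++
l=6 r=11: 12+24=36 <43, l++
l=7 r=11: 13+24=37 <43, l++
l=8 r=11: 15+24=39 <43, l++
l=9 r=11: 17+24=41 <43, l++
l=10 r=11: 19+24=43, found

10 moves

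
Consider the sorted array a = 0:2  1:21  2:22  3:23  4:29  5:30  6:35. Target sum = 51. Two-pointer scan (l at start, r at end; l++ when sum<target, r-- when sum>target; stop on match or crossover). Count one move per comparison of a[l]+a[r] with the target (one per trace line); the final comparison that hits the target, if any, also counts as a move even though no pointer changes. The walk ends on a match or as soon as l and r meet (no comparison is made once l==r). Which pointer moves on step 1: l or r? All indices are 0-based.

l

l=0 r=6: 2+35=37 <51, l++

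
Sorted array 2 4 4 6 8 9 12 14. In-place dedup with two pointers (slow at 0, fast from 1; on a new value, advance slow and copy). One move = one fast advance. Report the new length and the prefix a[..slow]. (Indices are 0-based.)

(s=0,f=1) a[fast]=4≠a[slow]=2 write a[1]=4 → slow++,fast++
(s=1,f=2) a[fast]=4=a[slow] dup → fast++
(s=1,f=3) a[fast]=6≠a[slow]=4 write a[2]=6 → slow++,fast++
(s=2,f=4) a[fast]=8≠a[slow]=6 write a[3]=8 → slow++,fast++
(s=3,f=5) a[fast]=9≠a[slow]=8 write a[4]=9 → slow++,fast++
(s=4,f=6) a[fast]=12≠a[slow]=9 write a[5]=12 → slow++,fast++
(s=5,f=7) a[fast]=14≠a[slow]=12 write a[6]=14 → slow++,fast++

length 7; prefix = [2, 4, 6, 8, 9, 12, 14]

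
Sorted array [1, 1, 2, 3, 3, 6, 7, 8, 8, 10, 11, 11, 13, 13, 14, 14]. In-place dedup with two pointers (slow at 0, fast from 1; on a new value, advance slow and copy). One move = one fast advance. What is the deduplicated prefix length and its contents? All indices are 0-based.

(s=0,f=1) a[fast]=1=a[slow] dup → fast++
(s=0,f=2) a[fast]=2≠a[slow]=1 write a[1]=2 → slow++,fast++
(s=1,f=3) a[fast]=3≠a[slow]=2 write a[2]=3 → slow++,fast++
(s=2,f=4) a[fast]=3=a[slow] dup → fast++
(s=2,f=5) a[fast]=6≠a[slow]=3 write a[3]=6 → slow++,fast++
(s=3,f=6) a[fast]=7≠a[slow]=6 write a[4]=7 → slow++,fast++
(s=4,f=7) a[fast]=8≠a[slow]=7 write a[5]=8 → slow++,fast++
(s=5,f=8) a[fast]=8=a[slow] dup → fast++
(s=5,f=9) a[fast]=10≠a[slow]=8 write a[6]=10 → slow++,fast++
(s=6,f=10) a[fast]=11≠a[slow]=10 write a[7]=11 → slow++,fast++
(s=7,f=11) a[fast]=11=a[slow] dup → fast++
(s=7,f=12) a[fast]=13≠a[slow]=11 write a[8]=13 → slow++,fast++
(s=8,f=13) a[fast]=13=a[slow] dup → fast++
(s=8,f=14) a[fast]=14≠a[slow]=13 write a[9]=14 → slow++,fast++
(s=9,f=15) a[fast]=14=a[slow] dup → fast++

length 10; prefix = [1, 2, 3, 6, 7, 8, 10, 11, 13, 14]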